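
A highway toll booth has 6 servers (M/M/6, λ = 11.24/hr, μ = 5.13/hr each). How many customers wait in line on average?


a = λ/μ = 2.1910; ρ = a/6 = 0.3652
P₀ = 0.111514
Lq = P₀·a^c·ρ / (c!·(1−ρ)²) = 0.111514·110.63529·0.3652/(720·0.40301)
= 0.01553

Final: 0.01553


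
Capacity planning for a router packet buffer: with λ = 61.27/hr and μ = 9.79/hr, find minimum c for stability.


Stability requires cμ > λ ⇔ c > λ/μ.
λ/μ = 61.27/9.79 = 6.2584
Minimum integer c = ⌊6.2584⌋ + 1 = 7
Check: 7·9.79 = 68.53 > 61.27, while 6·9.79 = 58.74 ≤ 61.27

Final: 7 servers


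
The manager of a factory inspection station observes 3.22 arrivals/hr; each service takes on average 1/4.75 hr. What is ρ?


ρ = λ/μ = 3.22/4.75 = 0.6779

Final: 0.6779


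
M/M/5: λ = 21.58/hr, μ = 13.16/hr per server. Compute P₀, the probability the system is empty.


a = λ/μ = 21.58/13.16 = 1.6398; ρ = a/c = 0.3280
Σ_{k=0}^{4} a^k/k! (terms k=0..4) = 1.00000 + 1.63982 + 1.34450 + 0.73491 + 0.30128 = 5.02051
Tail: a^5/(5!(1−ρ)) = 11.85708/(120·0.6720) = 0.14703
P₀ = 1/(5.02051 + 0.14703) = 1/5.16754 = 0.193516

Final: 0.193516


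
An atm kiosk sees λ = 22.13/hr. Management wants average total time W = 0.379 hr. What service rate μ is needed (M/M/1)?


W = 1/(μ−λ) ⇒ μ − λ = 1/W = 1/0.379 = 2.6385
μ = λ + 1/W = 22.13 + 2.6385 = 24.7685 per hr

Final: 24.7685 /hr


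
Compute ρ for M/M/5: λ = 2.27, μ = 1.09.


ρ = λ/(cμ) = 2.27/(5·1.09) = 2.27/5.45 = 0.4165

Final: 0.4165


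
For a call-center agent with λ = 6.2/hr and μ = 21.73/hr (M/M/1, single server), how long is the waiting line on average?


ρ = 6.2/21.73 = 0.2853
Lq = ρ²/(1−ρ) = 0.08141/0.7147 = 0.1139

Final: 0.1139


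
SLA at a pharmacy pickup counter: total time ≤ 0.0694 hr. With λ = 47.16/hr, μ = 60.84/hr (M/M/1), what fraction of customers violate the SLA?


W ~ Exponential(μ−λ) for M/M/1.
μ − λ = 60.84 − 47.16 = 13.6800
P(W > t) = e^{−(μ−λ)t} = e^{−0.9494} = 0.386976

Final: 0.386976


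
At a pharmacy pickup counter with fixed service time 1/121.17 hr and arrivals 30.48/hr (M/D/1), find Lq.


ρ = 30.48/121.17 = 0.2515
M/D/1: Lq = ρ²/(2(1−ρ)) = 0.06328/(2·0.7485) = 0.04227

Final: 0.04227


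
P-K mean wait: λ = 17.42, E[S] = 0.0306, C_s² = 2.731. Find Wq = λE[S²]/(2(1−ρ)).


ρ = λ·E[S] = 17.42·0.0306 = 0.5331
E[S²] = E[S]²(1+C_s²) = 0.0306²·(1+2.731) = 0.003494
Wq = λ·E[S²]/(2(1−ρ)) = 17.42·0.003494/(2·0.4669) = 0.06517 hr

Final: 0.06517 hr


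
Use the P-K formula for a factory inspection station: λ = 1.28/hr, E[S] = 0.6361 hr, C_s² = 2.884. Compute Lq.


ρ = λ·E[S] = 1.28·0.6361 = 0.8142
Lq = ρ²(1+C_s²)/(2(1−ρ)) = 0.6629·(1+2.884)/(2·0.1858)
= 0.6629·3.8840/0.3716 = 6.92936

Final: 6.92936


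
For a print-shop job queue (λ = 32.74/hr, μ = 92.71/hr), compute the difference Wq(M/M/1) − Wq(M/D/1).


ρ = 32.74/92.71 = 0.3531
Wq(M/M/1) = ρ/(μ−λ) = 0.3531/59.97 = 0.005889 hr
Wq(M/D/1) = ρ/(2(μ−λ)) = 0.002944 hr
Savings = 0.005889 − 0.002944 = 0.002944 hr

Final: 0.002944 hr


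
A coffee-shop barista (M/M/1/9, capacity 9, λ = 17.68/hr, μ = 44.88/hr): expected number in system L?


ρ = 17.68/44.88 = 0.3939
L = ρ[1 − (K+1)ρ^K + Kρ^(K+1)] / [(1−ρ)(1−ρ^(K+1))]
Numerator: 0.3939·(1 − 10·0.0002285 + 9·0.00009001) = 0.393358
Denominator: (0.6061)·(0.999910) = 0.606006
L = 0.393358/0.606006 = 0.6491

Final: 0.6491


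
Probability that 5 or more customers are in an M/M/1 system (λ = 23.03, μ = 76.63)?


ρ = 23.03/76.63 = 0.3005
P(N ≥ n) = ρ^n = 0.3005^5 = 0.002452

Final: 0.002452


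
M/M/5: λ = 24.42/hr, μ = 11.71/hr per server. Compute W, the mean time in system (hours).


a = 2.0854; ρ = 0.4171; P₀ = 0.123104
Lq = P₀·a^c·ρ/(c!(1−ρ)²) = 0.04966
Wq = Lq/λ = 0.04966/24.42 = 0.002034 hr
W = Wq + 1/μ = 0.002034 + 0.08540 = 0.08743 hr

Final: 0.08743 hr


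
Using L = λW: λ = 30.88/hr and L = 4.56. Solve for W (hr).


W = L/λ = 4.56/30.88 = 0.1477 hr

Final: 0.1477 hr


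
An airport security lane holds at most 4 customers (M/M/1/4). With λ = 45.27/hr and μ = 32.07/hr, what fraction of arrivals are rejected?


ρ = λ/μ = 45.27/32.07 = 1.4116
P_K = (1−ρ)ρ^K/(1−ρ^(K+1)) = (-0.4116·3.970509)/(1 − 5.604768)
= -1.634260/-4.604768 = 0.354906

Final: 0.354906


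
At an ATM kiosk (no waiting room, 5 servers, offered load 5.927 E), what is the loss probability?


B(c,a) = (a^c/c!) / Σ_{k=0}^{c} a^k/k!
a^5/5! = 60.952762
Σ terms (k=0..5): 1.00000 + 5.92700 + 17.56466 + 34.70192 + 51.41957 + 60.95276 = 171.565922
B = 60.952762/171.565922 = 0.355273

Final: 0.355273


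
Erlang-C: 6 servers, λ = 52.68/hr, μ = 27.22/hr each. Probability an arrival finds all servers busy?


a = λ/μ = 1.9353; ρ = a/6 = 0.3226
P₀ = 0.144200 (from M/M/c formula)
C(c,a) = [a^c/(c!(1−ρ))]·P₀ = [52.54675/(720·0.6774)]·0.144200
= 0.10773·0.144200 = 0.015535

Final: 0.015535


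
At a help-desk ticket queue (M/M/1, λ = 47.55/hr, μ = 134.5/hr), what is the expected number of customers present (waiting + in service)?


ρ = λ/μ = 47.55/134.5 = 0.3535
L = ρ/(1−ρ) = 0.3535/(1 − 0.3535) = 0.3535/0.6465 = 0.5469

Final: 0.5469


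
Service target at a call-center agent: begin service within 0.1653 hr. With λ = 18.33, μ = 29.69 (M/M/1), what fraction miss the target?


ρ = 18.33/29.69 = 0.6174
P(Wq > t) = ρ·e^{−(μ−λ)t} = 0.6174·e^{−1.8778}
= 0.6174·0.152925 = 0.094413

Final: 0.094413


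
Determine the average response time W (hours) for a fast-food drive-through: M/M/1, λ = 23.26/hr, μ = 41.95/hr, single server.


W = 1/(μ−λ) = 1/(41.95 − 23.26) = 1/18.69 = 0.05350 hr

Final: 0.05350 hr


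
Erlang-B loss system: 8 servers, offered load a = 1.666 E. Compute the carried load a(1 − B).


B(8,1.666) = 0.0002782 (Erlang-B)
Carried load = a(1 − B) = 1.666·(1 − 0.0002782) = 1.666·0.999722 = 1.6655 E

Final: 1.6655 Erlangs


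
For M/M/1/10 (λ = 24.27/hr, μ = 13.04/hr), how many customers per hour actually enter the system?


ρ = 1.8612; P_K = (1−ρ)ρ^10/(1−ρ^11) = 0.463210
λ_eff = λ(1 − P_K) = 24.27·(1 − 0.463210) = 24.27·0.536790 = 13.0279 /hr

Final: 13.0279 /hr


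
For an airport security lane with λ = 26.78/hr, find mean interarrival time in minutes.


Mean interarrival time = 1/λ = 1/26.78 hour = 0.03734 hour
In minutes: 0.03734 × 60 = 2.2405 min

Final: 2.2405 min


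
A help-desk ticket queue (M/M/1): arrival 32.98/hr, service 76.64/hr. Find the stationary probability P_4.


ρ = 32.98/76.64 = 0.4303
P_n = (1−ρ)·ρ^n = (1 − 0.4303)·0.4303^4 = 0.5697·0.034291 = 0.019535

Final: 0.019535


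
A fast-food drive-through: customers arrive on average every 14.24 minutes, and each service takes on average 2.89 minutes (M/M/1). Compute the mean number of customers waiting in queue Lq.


λ = 60/14.24 = 4.2135 /hr
μ = 60/2.89 = 20.7612 /hr
ρ = λ/μ = 4.2135/20.7612 = 0.2029
Lq = ρ²/(1−ρ) = 0.04119/0.7971 = 0.05168

Final: 0.05168


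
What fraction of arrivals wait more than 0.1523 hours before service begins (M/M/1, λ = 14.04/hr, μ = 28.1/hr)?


ρ = 14.04/28.1 = 0.4996
P(Wq > t) = ρ·e^{−(μ−λ)t} = 0.4996·e^{−2.1413}
= 0.4996·0.117498 = 0.058707

Final: 0.058707


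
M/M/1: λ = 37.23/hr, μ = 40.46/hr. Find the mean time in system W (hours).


W = 1/(μ−λ) = 1/(40.46 − 37.23) = 1/3.23 = 0.3096 hr

Final: 0.3096 hr


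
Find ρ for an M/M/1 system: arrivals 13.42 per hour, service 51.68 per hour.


ρ = λ/μ = 13.42/51.68 = 0.2597

Final: 0.2597


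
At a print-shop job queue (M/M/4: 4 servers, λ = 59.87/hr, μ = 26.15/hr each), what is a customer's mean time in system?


a = 2.2895; ρ = 0.5724; P₀ = 0.094450
Lq = P₀·a^c·ρ/(c!(1−ρ)²) = 0.33844
Wq = Lq/λ = 0.33844/59.87 = 0.005653 hr
W = Wq + 1/μ = 0.005653 + 0.03824 = 0.04389 hr

Final: 0.04389 hr


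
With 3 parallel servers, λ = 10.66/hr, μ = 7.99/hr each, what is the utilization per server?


ρ = λ/(cμ) = 10.66/(3·7.99) = 10.66/23.97 = 0.4447

Final: 0.4447


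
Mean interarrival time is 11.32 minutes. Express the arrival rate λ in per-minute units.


λ = 1/(interarrival time) in consistent units.
1 minute = 1 min, so λ = 1/11.32 = 0.08834 per minute

Final: 0.08834 /min


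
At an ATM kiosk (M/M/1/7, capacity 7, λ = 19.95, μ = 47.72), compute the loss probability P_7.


ρ = λ/μ = 19.95/47.72 = 0.4181
P_K = (1−ρ)ρ^K/(1−ρ^(K+1)) = (0.5819·0.002232)/(1 − 0.0009331)
= 0.001299/0.999067 = 0.001300

Final: 0.001300


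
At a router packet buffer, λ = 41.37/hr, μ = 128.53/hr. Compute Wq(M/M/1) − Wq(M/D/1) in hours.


ρ = 41.37/128.53 = 0.3219
Wq(M/M/1) = ρ/(μ−λ) = 0.3219/87.16 = 0.003693 hr
Wq(M/D/1) = ρ/(2(μ−λ)) = 0.001846 hr
Savings = 0.003693 − 0.001846 = 0.001846 hr

Final: 0.001846 hr


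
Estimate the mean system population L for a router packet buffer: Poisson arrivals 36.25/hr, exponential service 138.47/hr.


ρ = λ/μ = 36.25/138.47 = 0.2618
L = ρ/(1−ρ) = 0.2618/(1 − 0.2618) = 0.2618/0.7382 = 0.3546

Final: 0.3546


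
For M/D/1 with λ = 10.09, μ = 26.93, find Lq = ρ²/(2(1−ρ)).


ρ = 10.09/26.93 = 0.3747
M/D/1: Lq = ρ²/(2(1−ρ)) = 0.1404/(2·0.6253) = 0.11225

Final: 0.11225


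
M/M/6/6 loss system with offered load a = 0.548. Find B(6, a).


B(c,a) = (a^c/c!) / Σ_{k=0}^{c} a^k/k!
a^6/6! = 0.00003761
Σ terms (k=0..6): 1.00000 + 0.54800 + 0.15015 + 0.02743 + 0.003758 + 0.0004118 + 0.00003761 = 1.729787
B = 0.00003761/1.729787 = 0.00002174

Final: 0.00002174


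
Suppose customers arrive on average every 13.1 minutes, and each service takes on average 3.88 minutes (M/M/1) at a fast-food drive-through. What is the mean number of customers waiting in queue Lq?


λ = 60/13.1 = 4.5802 /hr
μ = 60/3.88 = 15.4639 /hr
ρ = λ/μ = 4.5802/15.4639 = 0.2962
Lq = ρ²/(1−ρ) = 0.08772/0.7038 = 0.1246

Final: 0.1246


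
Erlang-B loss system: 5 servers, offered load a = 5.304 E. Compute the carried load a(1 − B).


B(5,5.304) = 0.309031 (Erlang-B)
Carried load = a(1 − B) = 5.304·(1 − 0.309031) = 5.304·0.690969 = 3.6649 E

Final: 3.6649 Erlangs


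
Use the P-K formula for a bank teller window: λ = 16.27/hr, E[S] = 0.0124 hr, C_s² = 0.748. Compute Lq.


ρ = λ·E[S] = 16.27·0.0124 = 0.2017
Lq = ρ²(1+C_s²)/(2(1−ρ)) = 0.04070·(1+0.748)/(2·0.7983)
= 0.04070·1.7480/1.5965 = 0.04456

Final: 0.04456


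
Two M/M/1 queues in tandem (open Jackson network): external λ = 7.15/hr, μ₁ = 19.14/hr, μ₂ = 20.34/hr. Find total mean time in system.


Each node sees arrival rate λ = 7.15/hr (tandem ⇒ throughput preserved).
W₁ = 1/(μ₁−λ) = 1/(19.14−7.15) = 0.08340 hr
W₂ = 1/(μ₂−λ) = 1/(20.34−7.15) = 0.07582 hr
W_total = W₁ + W₂ = 0.08340 + 0.07582 = 0.15922 hr

Final: 0.15922 hr


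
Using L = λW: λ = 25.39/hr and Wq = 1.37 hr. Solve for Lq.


Lq = λWq = 25.39·1.37 = 34.7843

Final: 34.7843


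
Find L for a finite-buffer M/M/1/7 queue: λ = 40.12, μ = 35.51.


ρ = 40.12/35.51 = 1.1298
L = ρ[1 − (K+1)ρ^K + Kρ^(K+1)] / [(1−ρ)(1−ρ^(K+1))]
Numerator: 1.1298·(1 − 8·2.350021 + 7·2.655107) = 0.887566
Denominator: (-0.1298)·(-1.655107) = 0.214870
L = 0.887566/0.214870 = 4.1307

Final: 4.1307


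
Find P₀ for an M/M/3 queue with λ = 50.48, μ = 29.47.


a = λ/μ = 50.48/29.47 = 1.7129; ρ = a/c = 0.5710
Σ_{k=0}^{2} a^k/k! (terms k=0..2) = 1.00000 + 1.71293 + 1.46706 = 4.17999
Tail: a^3/(3!(1−ρ)) = 5.02594/(6·0.4290) = 1.95247
P₀ = 1/(4.17999 + 1.95247) = 1/6.13246 = 0.163067

Final: 0.163067


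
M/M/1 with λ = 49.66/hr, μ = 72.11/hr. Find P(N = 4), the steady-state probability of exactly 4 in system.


ρ = 49.66/72.11 = 0.6887
P_n = (1−ρ)·ρ^n = (1 − 0.6887)·0.6887^4 = 0.3113·0.224929 = 0.070027

Final: 0.070027


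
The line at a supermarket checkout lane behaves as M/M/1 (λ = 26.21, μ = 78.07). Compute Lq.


ρ = 26.21/78.07 = 0.3357
Lq = ρ²/(1−ρ) = 0.1127/0.6643 = 0.1697

Final: 0.1697


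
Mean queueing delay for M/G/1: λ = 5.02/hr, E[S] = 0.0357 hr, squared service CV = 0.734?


ρ = λ·E[S] = 5.02·0.0357 = 0.1792
E[S²] = E[S]²(1+C_s²) = 0.0357²·(1+0.734) = 0.002210
Wq = λ·E[S²]/(2(1−ρ)) = 5.02·0.002210/(2·0.8208) = 0.006758 hr

Final: 0.006758 hr


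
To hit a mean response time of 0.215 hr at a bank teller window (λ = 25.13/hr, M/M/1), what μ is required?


W = 1/(μ−λ) ⇒ μ − λ = 1/W = 1/0.215 = 4.6512
μ = λ + 1/W = 25.13 + 4.6512 = 29.7812 per hr

Final: 29.7812 /hr


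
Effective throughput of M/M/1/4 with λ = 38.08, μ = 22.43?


ρ = 1.6977; P_K = (1−ρ)ρ^4/(1−ρ^5) = 0.442340
λ_eff = λ(1 − P_K) = 38.08·(1 − 0.442340) = 38.08·0.557660 = 21.2357 /hr

Final: 21.2357 /hr


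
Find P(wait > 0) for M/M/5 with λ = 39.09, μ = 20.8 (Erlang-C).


a = λ/μ = 1.8793; ρ = a/5 = 0.3759
P₀ = 0.151877 (from M/M/c formula)
C(c,a) = [a^c/(c!(1−ρ))]·P₀ = [23.44292/(120·0.6241)]·0.151877
= 0.31301·0.151877 = 0.047538

Final: 0.047538


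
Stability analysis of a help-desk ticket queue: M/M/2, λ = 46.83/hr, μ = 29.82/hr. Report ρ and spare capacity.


Total capacity cμ = 2·29.82 = 59.64/hr
ρ = λ/(cμ) = 46.83/59.64 = 0.7852
Stable ⇔ ρ < 1: YES
Spare capacity = cμ − λ = 59.64 − 46.83 = 12.81/hr

Final: ρ = 0.7852; stable; margin = 12.81/hr


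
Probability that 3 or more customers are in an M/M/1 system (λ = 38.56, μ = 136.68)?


ρ = 38.56/136.68 = 0.2821
P(N ≥ n) = ρ^n = 0.2821^3 = 0.022454

Final: 0.022454


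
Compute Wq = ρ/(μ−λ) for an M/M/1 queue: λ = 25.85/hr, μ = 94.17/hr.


ρ = 25.85/94.17 = 0.2745
Wq = ρ/(μ−λ) = 0.2745/(94.17 − 25.85) = 0.2745/68.32 = 0.004018 hr

Final: 0.004018 hr


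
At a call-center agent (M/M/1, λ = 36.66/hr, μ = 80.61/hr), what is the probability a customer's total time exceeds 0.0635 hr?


W ~ Exponential(μ−λ) for M/M/1.
μ − λ = 80.61 − 36.66 = 43.9500
P(W > t) = e^{−(μ−λ)t} = e^{−2.7908} = 0.061371

Final: 0.061371


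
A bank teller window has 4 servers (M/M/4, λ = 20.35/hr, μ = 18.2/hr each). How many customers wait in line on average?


a = λ/μ = 1.1181; ρ = a/4 = 0.2795
P₀ = 0.326092
Lq = P₀·a^c·ρ / (c!·(1−ρ)²) = 0.326092·1.56305·0.2795/(24·0.51907)
= 0.01144

Final: 0.01144


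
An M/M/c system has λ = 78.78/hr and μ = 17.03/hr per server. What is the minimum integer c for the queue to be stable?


Stability requires cμ > λ ⇔ c > λ/μ.
λ/μ = 78.78/17.03 = 4.6260
Minimum integer c = ⌊4.6260⌋ + 1 = 5
Check: 5·17.03 = 85.15 > 78.78, while 4·17.03 = 68.12 ≤ 78.78

Final: 5 servers


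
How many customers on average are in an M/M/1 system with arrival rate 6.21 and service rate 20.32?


ρ = λ/μ = 6.21/20.32 = 0.3056
L = ρ/(1−ρ) = 0.3056/(1 − 0.3056) = 0.3056/0.6944 = 0.4401

Final: 0.4401


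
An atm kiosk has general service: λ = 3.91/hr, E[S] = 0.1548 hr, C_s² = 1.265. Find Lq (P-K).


ρ = λ·E[S] = 3.91·0.1548 = 0.6053
Lq = ρ²(1+C_s²)/(2(1−ρ)) = 0.3663·(1+1.265)/(2·0.3947)
= 0.3663·2.2650/0.7895 = 1.05107

Final: 1.05107


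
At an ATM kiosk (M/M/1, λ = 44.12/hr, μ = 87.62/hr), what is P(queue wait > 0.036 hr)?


ρ = 44.12/87.62 = 0.5035
P(Wq > t) = ρ·e^{−(μ−λ)t} = 0.5035·e^{−1.5660}
= 0.5035·0.208879 = 0.105179

Final: 0.105179


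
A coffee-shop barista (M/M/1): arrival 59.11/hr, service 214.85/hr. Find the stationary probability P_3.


ρ = 59.11/214.85 = 0.2751
P_n = (1−ρ)·ρ^n = (1 − 0.2751)·0.2751^3 = 0.7249·0.020825 = 0.015095

Final: 0.015095


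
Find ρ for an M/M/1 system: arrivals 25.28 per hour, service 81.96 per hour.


ρ = λ/μ = 25.28/81.96 = 0.3084

Final: 0.3084


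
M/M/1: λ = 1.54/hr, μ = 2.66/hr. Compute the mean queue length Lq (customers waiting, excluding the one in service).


ρ = 1.54/2.66 = 0.5789
Lq = ρ²/(1−ρ) = 0.3352/0.4211 = 0.7961

Final: 0.7961


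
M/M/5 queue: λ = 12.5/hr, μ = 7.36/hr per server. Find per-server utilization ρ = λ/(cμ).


ρ = λ/(cμ) = 12.5/(5·7.36) = 12.5/36.80 = 0.3397

Final: 0.3397


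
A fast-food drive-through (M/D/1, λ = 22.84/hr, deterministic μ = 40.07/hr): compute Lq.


ρ = 22.84/40.07 = 0.5700
M/D/1: Lq = ρ²/(2(1−ρ)) = 0.3249/(2·0.4300) = 0.37780

Final: 0.37780


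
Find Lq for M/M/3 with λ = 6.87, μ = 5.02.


a = λ/μ = 1.3685; ρ = a/3 = 0.4562
P₀ = 0.244471
Lq = P₀·a^c·ρ / (c!·(1−ρ)²) = 0.244471·2.56306·0.4562/(6·0.29575)
= 0.16108

Final: 0.16108


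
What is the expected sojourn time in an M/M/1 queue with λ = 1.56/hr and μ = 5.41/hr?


W = 1/(μ−λ) = 1/(5.41 − 1.56) = 1/3.85 = 0.2597 hr

Final: 0.2597 hr


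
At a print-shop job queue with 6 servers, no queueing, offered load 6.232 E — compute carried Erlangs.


B(6,6.232) = 0.281013 (Erlang-B)
Carried load = a(1 − B) = 6.232·(1 − 0.281013) = 6.232·0.718987 = 4.4807 E

Final: 4.4807 Erlangs


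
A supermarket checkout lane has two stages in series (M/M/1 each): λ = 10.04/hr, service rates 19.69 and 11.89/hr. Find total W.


Each node sees arrival rate λ = 10.04/hr (tandem ⇒ throughput preserved).
W₁ = 1/(μ₁−λ) = 1/(19.69−10.04) = 0.10363 hr
W₂ = 1/(μ₂−λ) = 1/(11.89−10.04) = 0.54054 hr
W_total = W₁ + W₂ = 0.10363 + 0.54054 = 0.64417 hr

Final: 0.64417 hr


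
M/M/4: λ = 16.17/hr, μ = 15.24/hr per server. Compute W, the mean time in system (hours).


a = 1.0610; ρ = 0.2653; P₀ = 0.345440
Lq = P₀·a^c·ρ/(c!(1−ρ)²) = 0.008963
Wq = Lq/λ = 0.008963/16.17 = 0.0005543 hr
W = Wq + 1/μ = 0.0005543 + 0.06562 = 0.06617 hr

Final: 0.06617 hr


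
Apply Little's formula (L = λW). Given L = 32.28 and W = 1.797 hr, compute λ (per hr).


λ = L/W = 32.28/1.797 = 17.9633 /hr

Final: 17.9633 /hr


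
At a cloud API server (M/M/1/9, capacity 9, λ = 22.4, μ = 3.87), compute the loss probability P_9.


ρ = λ/μ = 22.4/3.87 = 5.7881
P_K = (1−ρ)ρ^K/(1−ρ^(K+1)) = (-4.7881·7291778.702774)/(1 − 42205644.171098)
= -34913865.468323/-42205643.171098 = 0.827232

Final: 0.827232


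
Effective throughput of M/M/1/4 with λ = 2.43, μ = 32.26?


ρ = 0.07533; P_K = (1−ρ)ρ^4/(1−ρ^5) = 0.00002977
λ_eff = λ(1 − P_K) = 2.43·(1 − 0.00002977) = 2.43·0.999970 = 2.4299 /hr

Final: 2.4299 /hr


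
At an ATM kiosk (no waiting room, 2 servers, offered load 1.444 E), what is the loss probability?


B(c,a) = (a^c/c!) / Σ_{k=0}^{c} a^k/k!
a^2/2! = 1.042568
Σ terms (k=0..2): 1.00000 + 1.44400 + 1.04257 = 3.486568
B = 1.042568/3.486568 = 0.299024

Final: 0.299024


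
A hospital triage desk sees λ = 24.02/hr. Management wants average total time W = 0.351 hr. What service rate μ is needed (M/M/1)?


W = 1/(μ−λ) ⇒ μ − λ = 1/W = 1/0.351 = 2.8490
μ = λ + 1/W = 24.02 + 2.8490 = 26.8690 per hr

Final: 26.8690 /hr


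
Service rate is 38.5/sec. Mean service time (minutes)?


Mean service time = 1/μ = 1/38.5 second = 0.02597 second
In minutes: 0.02597 × 0.0166667 = 0.0004329 min

Final: 0.0004329 min


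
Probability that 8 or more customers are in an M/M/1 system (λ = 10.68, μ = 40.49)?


ρ = 10.68/40.49 = 0.2638
P(N ≥ n) = ρ^n = 0.2638^8 = 0.00002343

Final: 0.00002343


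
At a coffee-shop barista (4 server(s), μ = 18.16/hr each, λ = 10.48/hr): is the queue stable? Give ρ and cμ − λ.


Total capacity cμ = 4·18.16 = 72.64/hr
ρ = λ/(cμ) = 10.48/72.64 = 0.1443
Stable ⇔ ρ < 1: YES
Spare capacity = cμ − λ = 72.64 − 10.48 = 62.16/hr

Final: ρ = 0.1443; stable; margin = 62.16/hr


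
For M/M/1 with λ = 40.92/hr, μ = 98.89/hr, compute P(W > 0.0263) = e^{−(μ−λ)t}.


W ~ Exponential(μ−λ) for M/M/1.
μ − λ = 98.89 − 40.92 = 57.9700
P(W > t) = e^{−(μ−λ)t} = e^{−1.5246} = 0.217706

Final: 0.217706


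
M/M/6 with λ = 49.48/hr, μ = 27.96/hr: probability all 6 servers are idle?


a = λ/μ = 49.48/27.96 = 1.7697; ρ = a/c = 0.2949
Σ_{k=0}^{5} a^k/k! (terms k=0..5) = 1.00000 + 1.76967 + 1.56587 + 0.92369 + 0.40866 + 0.14464 = 5.81252
Tail: a^6/(6!(1−ρ)) = 30.71533/(720·0.7051) = 0.06051
P₀ = 1/(5.81252 + 0.06051) = 1/5.87303 = 0.170270

Final: 0.170270


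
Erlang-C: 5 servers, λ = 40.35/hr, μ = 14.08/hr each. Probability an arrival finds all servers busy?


a = λ/μ = 2.8658; ρ = a/5 = 0.5732
P₀ = 0.054117 (from M/M/c formula)
C(c,a) = [a^c/(c!(1−ρ))]·P₀ = [193.28779/(120·0.4268)]·0.054117
= 3.77356·0.054117 = 0.204213

Final: 0.204213


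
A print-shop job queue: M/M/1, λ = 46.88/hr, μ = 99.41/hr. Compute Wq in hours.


ρ = 46.88/99.41 = 0.4716
Wq = ρ/(μ−λ) = 0.4716/(99.41 − 46.88) = 0.4716/52.53 = 0.008977 hr

Final: 0.008977 hr


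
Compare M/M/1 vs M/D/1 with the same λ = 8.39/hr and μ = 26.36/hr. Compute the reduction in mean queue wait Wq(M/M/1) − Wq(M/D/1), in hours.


ρ = 8.39/26.36 = 0.3183
Wq(M/M/1) = ρ/(μ−λ) = 0.3183/17.97 = 0.01771 hr
Wq(M/D/1) = ρ/(2(μ−λ)) = 0.008856 hr
Savings = 0.01771 − 0.008856 = 0.008856 hr

Final: 0.008856 hr


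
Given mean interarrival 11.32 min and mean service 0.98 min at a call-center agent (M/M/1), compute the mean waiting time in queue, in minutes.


λ = 60/11.32 = 5.3004 /hr
μ = 60/0.98 = 61.2245 /hr
ρ = λ/μ = 5.3004/61.2245 = 0.08657
Wq = ρ/(μ−λ) = 0.08657/(61.2245−5.3004) = 0.001548 hr
In minutes: 0.001548·60 = 0.09288 min

Final: 0.09288 min


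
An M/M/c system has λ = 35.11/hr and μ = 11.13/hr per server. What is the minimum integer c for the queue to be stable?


Stability requires cμ > λ ⇔ c > λ/μ.
λ/μ = 35.11/11.13 = 3.1545
Minimum integer c = ⌊3.1545⌋ + 1 = 4
Check: 4·11.13 = 44.52 > 35.11, while 3·11.13 = 33.39 ≤ 35.11

Final: 4 servers


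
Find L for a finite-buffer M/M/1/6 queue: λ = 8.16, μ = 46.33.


ρ = 8.16/46.33 = 0.1761
L = ρ[1 − (K+1)ρ^K + Kρ^(K+1)] / [(1−ρ)(1−ρ^(K+1))]
Numerator: 0.1761·(1 − 7·0.00002985 + 6·0.000005258) = 0.176097
Denominator: (0.8239)·(0.999995) = 0.823868
L = 0.176097/0.823868 = 0.2137

Final: 0.2137


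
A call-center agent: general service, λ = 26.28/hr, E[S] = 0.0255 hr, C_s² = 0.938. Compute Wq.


ρ = λ·E[S] = 26.28·0.0255 = 0.6701
E[S²] = E[S]²(1+C_s²) = 0.0255²·(1+0.938) = 0.001260
Wq = λ·E[S²]/(2(1−ρ)) = 26.28·0.001260/(2·0.3299) = 0.05020 hr

Final: 0.05020 hr


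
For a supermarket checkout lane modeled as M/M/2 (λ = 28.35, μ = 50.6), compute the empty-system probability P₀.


a = λ/μ = 28.35/50.6 = 0.5603; ρ = a/c = 0.2801
Σ_{k=0}^{1} a^k/k! (terms k=0..1) = 1.00000 + 0.56028 = 1.56028
Tail: a^2/(2!(1−ρ)) = 0.31391/(2·0.7199) = 0.21803
P₀ = 1/(1.56028 + 0.21803) = 1/1.77831 = 0.562331

Final: 0.562331


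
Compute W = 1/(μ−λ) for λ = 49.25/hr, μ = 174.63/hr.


W = 1/(μ−λ) = 1/(174.63 − 49.25) = 1/125.38 = 0.007976 hr

Final: 0.007976 hr


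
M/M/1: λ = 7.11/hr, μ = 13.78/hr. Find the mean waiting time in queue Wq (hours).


ρ = 7.11/13.78 = 0.5160
Wq = ρ/(μ−λ) = 0.5160/(13.78 − 7.11) = 0.5160/6.67 = 0.07736 hr

Final: 0.07736 hr


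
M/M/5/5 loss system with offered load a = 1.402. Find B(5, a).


B(c,a) = (a^c/c!) / Σ_{k=0}^{c} a^k/k!
a^5/5! = 0.045140
Σ terms (k=0..5): 1.00000 + 1.40200 + 0.98280 + 0.45930 + 0.16098 + 0.04514 = 4.050221
B = 0.045140/4.050221 = 0.011145

Final: 0.011145


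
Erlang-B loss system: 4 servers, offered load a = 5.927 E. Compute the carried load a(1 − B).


B(4,5.927) = 0.464859 (Erlang-B)
Carried load = a(1 − B) = 5.927·(1 − 0.464859) = 5.927·0.535141 = 3.1718 E

Final: 3.1718 Erlangs


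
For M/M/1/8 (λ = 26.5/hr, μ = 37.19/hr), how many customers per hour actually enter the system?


ρ = 0.7126; P_K = (1−ρ)ρ^8/(1−ρ^9) = 0.020053
λ_eff = λ(1 − P_K) = 26.5·(1 − 0.020053) = 26.5·0.979947 = 25.9686 /hr

Final: 25.9686 /hr


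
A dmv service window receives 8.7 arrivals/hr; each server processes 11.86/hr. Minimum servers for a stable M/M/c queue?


Stability requires cμ > λ ⇔ c > λ/μ.
λ/μ = 8.7/11.86 = 0.7336
Minimum integer c = ⌊0.7336⌋ + 1 = 1
Check: 1·11.86 = 11.86 > 8.7, while 0·11.86 = 0.00 ≤ 8.7

Final: 1 servers


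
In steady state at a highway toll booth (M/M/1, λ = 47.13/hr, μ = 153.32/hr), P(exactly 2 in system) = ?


ρ = 47.13/153.32 = 0.3074
P_n = (1−ρ)·ρ^n = (1 − 0.3074)·0.3074^2 = 0.6926·0.094492 = 0.065446

Final: 0.065446


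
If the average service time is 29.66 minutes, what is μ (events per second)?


μ = 1/(service time) in consistent units.
1 second = 0.0166667 min, so μ = 0.0166667/29.66 = 0.0005619 per second

Final: 0.0005619 /sec


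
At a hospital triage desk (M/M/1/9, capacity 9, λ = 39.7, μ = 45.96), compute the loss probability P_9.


ρ = λ/μ = 39.7/45.96 = 0.8638
P_K = (1−ρ)ρ^K/(1−ρ^(K+1)) = (0.1362·0.267728)/(1 − 0.231262)
= 0.036466/0.768738 = 0.047436

Final: 0.047436


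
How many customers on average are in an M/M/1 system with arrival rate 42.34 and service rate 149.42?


ρ = λ/μ = 42.34/149.42 = 0.2834
L = ρ/(1−ρ) = 0.2834/(1 − 0.2834) = 0.2834/0.7166 = 0.3954

Final: 0.3954


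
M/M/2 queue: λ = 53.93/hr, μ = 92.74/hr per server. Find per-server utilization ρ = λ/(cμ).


ρ = λ/(cμ) = 53.93/(2·92.74) = 53.93/185.48 = 0.2908

Final: 0.2908


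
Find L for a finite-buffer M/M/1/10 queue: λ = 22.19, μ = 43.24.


ρ = 22.19/43.24 = 0.5132
L = ρ[1 − (K+1)ρ^K + Kρ^(K+1)] / [(1−ρ)(1−ρ^(K+1))]
Numerator: 0.5132·(1 − 11·0.001267 + 10·0.0006501) = 0.509367
Denominator: (0.4868)·(0.999350) = 0.486501
L = 0.509367/0.486501 = 1.0470

Final: 1.0470


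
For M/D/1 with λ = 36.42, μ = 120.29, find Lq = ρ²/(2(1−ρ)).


ρ = 36.42/120.29 = 0.3028
M/D/1: Lq = ρ²/(2(1−ρ)) = 0.09167/(2·0.6972) = 0.06574

Final: 0.06574


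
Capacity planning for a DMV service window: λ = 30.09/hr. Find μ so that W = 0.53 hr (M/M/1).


W = 1/(μ−λ) ⇒ μ − λ = 1/W = 1/0.53 = 1.8868
μ = λ + 1/W = 30.09 + 1.8868 = 31.9768 per hr

Final: 31.9768 /hr


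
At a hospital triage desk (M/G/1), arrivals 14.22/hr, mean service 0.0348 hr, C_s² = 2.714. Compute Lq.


ρ = λ·E[S] = 14.22·0.0348 = 0.4949
Lq = ρ²(1+C_s²)/(2(1−ρ)) = 0.2449·(1+2.714)/(2·0.5051)
= 0.2449·3.7140/1.0103 = 0.90023

Final: 0.90023


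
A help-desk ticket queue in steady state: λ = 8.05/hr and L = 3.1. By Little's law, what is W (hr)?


W = L/λ = 3.1/8.05 = 0.3851 hr

Final: 0.3851 hr


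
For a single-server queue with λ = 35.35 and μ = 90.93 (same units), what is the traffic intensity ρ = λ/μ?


ρ = λ/μ = 35.35/90.93 = 0.3888

Final: 0.3888


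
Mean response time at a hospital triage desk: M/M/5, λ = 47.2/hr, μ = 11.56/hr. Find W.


a = 4.0830; ρ = 0.8166; P₀ = 0.011375
Lq = P₀·a^c·ρ/(c!(1−ρ)²) = 2.61192
Wq = Lq/λ = 2.61192/47.2 = 0.05534 hr
W = Wq + 1/μ = 0.05534 + 0.08651 = 0.14184 hr

Final: 0.14184 hr


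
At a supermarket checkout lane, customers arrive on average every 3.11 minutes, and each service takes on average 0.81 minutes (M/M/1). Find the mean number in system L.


λ = 60/3.11 = 19.2926 /hr
μ = 60/0.81 = 74.0741 /hr
ρ = λ/μ = 19.2926/74.0741 = 0.2605
L = ρ/(1−ρ) = 0.2605/0.7395 = 0.3522

Final: 0.3522


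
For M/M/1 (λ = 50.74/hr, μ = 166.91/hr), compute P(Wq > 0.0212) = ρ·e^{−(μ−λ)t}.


ρ = 50.74/166.91 = 0.3040
P(Wq > t) = ρ·e^{−(μ−λ)t} = 0.3040·e^{−2.4628}
= 0.3040·0.085196 = 0.025899

Final: 0.025899


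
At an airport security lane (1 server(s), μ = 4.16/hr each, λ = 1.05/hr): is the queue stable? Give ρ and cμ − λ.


Total capacity cμ = 1·4.16 = 4.16/hr
ρ = λ/(cμ) = 1.05/4.16 = 0.2524
Stable ⇔ ρ < 1: YES
Spare capacity = cμ − λ = 4.16 − 1.05 = 3.11/hr

Final: ρ = 0.2524; stable; margin = 3.11/hr


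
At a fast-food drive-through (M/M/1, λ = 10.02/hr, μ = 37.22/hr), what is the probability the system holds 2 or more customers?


ρ = 10.02/37.22 = 0.2692
P(N ≥ n) = ρ^n = 0.2692^2 = 0.072474

Final: 0.072474


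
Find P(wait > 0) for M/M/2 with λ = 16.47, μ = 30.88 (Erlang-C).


a = λ/μ = 0.5334; ρ = a/2 = 0.2667
P₀ = 0.578934 (from M/M/c formula)
C(c,a) = [a^c/(c!(1−ρ))]·P₀ = [0.28447/(2·0.7333)]·0.578934
= 0.19396·0.578934 = 0.112289

Final: 0.112289


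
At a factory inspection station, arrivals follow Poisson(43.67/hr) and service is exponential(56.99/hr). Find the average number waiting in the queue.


ρ = 43.67/56.99 = 0.7663
Lq = ρ²/(1−ρ) = 0.5872/0.2337 = 2.5123

Final: 2.5123


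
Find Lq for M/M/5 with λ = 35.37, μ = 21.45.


a = λ/μ = 1.6490; ρ = a/5 = 0.3298
P₀ = 0.191741
Lq = P₀·a^c·ρ / (c!·(1−ρ)²) = 0.191741·12.19099·0.3298/(120·0.44918)
= 0.01430

Final: 0.01430


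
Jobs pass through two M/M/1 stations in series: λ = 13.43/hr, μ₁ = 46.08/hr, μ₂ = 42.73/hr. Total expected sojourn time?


Each node sees arrival rate λ = 13.43/hr (tandem ⇒ throughput preserved).
W₁ = 1/(μ₁−λ) = 1/(46.08−13.43) = 0.03063 hr
W₂ = 1/(μ₂−λ) = 1/(42.73−13.43) = 0.03413 hr
W_total = W₁ + W₂ = 0.03063 + 0.03413 = 0.06476 hr

Final: 0.06476 hr


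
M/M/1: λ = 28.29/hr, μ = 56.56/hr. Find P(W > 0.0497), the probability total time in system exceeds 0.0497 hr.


W ~ Exponential(μ−λ) for M/M/1.
μ − λ = 56.56 − 28.29 = 28.2700
P(W > t) = e^{−(μ−λ)t} = e^{−1.4050} = 0.245362

Final: 0.245362


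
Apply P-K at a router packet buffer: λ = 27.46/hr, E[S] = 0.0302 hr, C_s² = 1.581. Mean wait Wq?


ρ = λ·E[S] = 27.46·0.0302 = 0.8293
E[S²] = E[S]²(1+C_s²) = 0.0302²·(1+1.581) = 0.002354
Wq = λ·E[S²]/(2(1−ρ)) = 27.46·0.002354/(2·0.1707) = 0.18933 hr

Final: 0.18933 hr


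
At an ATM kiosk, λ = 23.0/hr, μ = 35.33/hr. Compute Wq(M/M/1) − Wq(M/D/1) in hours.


ρ = 23.0/35.33 = 0.6510
Wq(M/M/1) = ρ/(μ−λ) = 0.6510/12.33 = 0.05280 hr
Wq(M/D/1) = ρ/(2(μ−λ)) = 0.02640 hr
Savings = 0.05280 − 0.02640 = 0.02640 hr

Final: 0.02640 hr


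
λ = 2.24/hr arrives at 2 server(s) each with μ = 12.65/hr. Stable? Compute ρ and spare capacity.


Total capacity cμ = 2·12.65 = 25.30/hr
ρ = λ/(cμ) = 2.24/25.30 = 0.08854
Stable ⇔ ρ < 1: YES
Spare capacity = cμ − λ = 25.30 − 2.24 = 23.06/hr

Final: ρ = 0.08854; stable; margin = 23.06/hr


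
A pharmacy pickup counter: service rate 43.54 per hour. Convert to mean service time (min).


Mean service time = 1/μ = 1/43.54 hour = 0.02297 hour
In minutes: 0.02297 × 60 = 1.3780 min

Final: 1.3780 min


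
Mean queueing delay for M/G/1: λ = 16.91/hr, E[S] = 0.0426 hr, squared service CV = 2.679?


ρ = λ·E[S] = 16.91·0.0426 = 0.7204
E[S²] = E[S]²(1+C_s²) = 0.0426²·(1+2.679) = 0.006677
Wq = λ·E[S²]/(2(1−ρ)) = 16.91·0.006677/(2·0.2796) = 0.20187 hr

Final: 0.20187 hr


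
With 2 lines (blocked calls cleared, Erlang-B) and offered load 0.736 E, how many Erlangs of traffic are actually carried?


B(2,0.736) = 0.134962 (Erlang-B)
Carried load = a(1 − B) = 0.736·(1 − 0.134962) = 0.736·0.865038 = 0.6367 E

Final: 0.6367 Erlangs


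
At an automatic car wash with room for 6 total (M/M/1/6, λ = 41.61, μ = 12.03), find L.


ρ = 41.61/12.03 = 3.4589
L = ρ[1 − (K+1)ρ^K + Kρ^(K+1)] / [(1−ρ)(1−ρ^(K+1))]
Numerator: 3.4589·(1 − 7·1712.349971 + 6·5922.766607) = 81459.962195
Denominator: (-2.4589)·(-5921.766607) = 14560.752805
L = 81459.962195/14560.752805 = 5.5945

Final: 5.5945


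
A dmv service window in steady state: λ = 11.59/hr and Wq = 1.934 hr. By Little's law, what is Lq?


Lq = λWq = 11.59·1.934 = 22.4151

Final: 22.4151


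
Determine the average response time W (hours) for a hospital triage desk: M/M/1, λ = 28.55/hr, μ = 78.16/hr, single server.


W = 1/(μ−λ) = 1/(78.16 − 28.55) = 1/49.61 = 0.02016 hr

Final: 0.02016 hr


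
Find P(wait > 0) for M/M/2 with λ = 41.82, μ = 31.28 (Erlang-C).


a = λ/μ = 1.3370; ρ = a/2 = 0.6685
P₀ = 0.198697 (from M/M/c formula)
C(c,a) = [a^c/(c!(1−ρ))]·P₀ = [1.78745/(2·0.3315)]·0.198697
= 2.69583·0.198697 = 0.535654

Final: 0.535654


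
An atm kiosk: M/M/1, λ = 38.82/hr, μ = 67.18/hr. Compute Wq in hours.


ρ = 38.82/67.18 = 0.5779
Wq = ρ/(μ−λ) = 0.5779/(67.18 − 38.82) = 0.5779/28.36 = 0.02038 hr

Final: 0.02038 hr


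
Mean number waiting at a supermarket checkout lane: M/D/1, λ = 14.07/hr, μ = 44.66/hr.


ρ = 14.07/44.66 = 0.3150
M/D/1: Lq = ρ²/(2(1−ρ)) = 0.09925/(2·0.6850) = 0.07245

Final: 0.07245


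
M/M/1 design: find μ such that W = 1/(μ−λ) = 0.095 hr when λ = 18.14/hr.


W = 1/(μ−λ) ⇒ μ − λ = 1/W = 1/0.095 = 10.5263
μ = λ + 1/W = 18.14 + 10.5263 = 28.6663 per hr

Final: 28.6663 /hr


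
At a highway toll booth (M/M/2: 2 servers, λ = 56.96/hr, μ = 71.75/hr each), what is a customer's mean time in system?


a = 0.7939; ρ = 0.3969; P₀ = 0.431707
Lq = P₀·a^c·ρ/(c!(1−ρ)²) = 0.14847
Wq = Lq/λ = 0.14847/56.96 = 0.002607 hr
W = Wq + 1/μ = 0.002607 + 0.01394 = 0.01654 hr

Final: 0.01654 hr


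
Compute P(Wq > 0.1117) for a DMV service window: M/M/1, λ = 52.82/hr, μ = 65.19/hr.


ρ = 52.82/65.19 = 0.8102
P(Wq > t) = ρ·e^{−(μ−λ)t} = 0.8102·e^{−1.3817}
= 0.8102·0.251144 = 0.203489

Final: 0.203489


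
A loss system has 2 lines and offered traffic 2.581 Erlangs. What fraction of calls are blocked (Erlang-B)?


B(c,a) = (a^c/c!) / Σ_{k=0}^{c} a^k/k!
a^2/2! = 3.330780
Σ terms (k=0..2): 1.00000 + 2.58100 + 3.33078 = 6.911780
B = 3.330780/6.911780 = 0.481899

Final: 0.481899


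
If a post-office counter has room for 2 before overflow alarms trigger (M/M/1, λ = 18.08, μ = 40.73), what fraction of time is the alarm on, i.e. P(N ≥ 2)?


ρ = 18.08/40.73 = 0.4439
P(N ≥ n) = ρ^n = 0.4439^2 = 0.197046

Final: 0.197046


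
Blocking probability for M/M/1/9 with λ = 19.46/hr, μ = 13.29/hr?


ρ = λ/μ = 19.46/13.29 = 1.4643
P_K = (1−ρ)ρ^K/(1−ρ^(K+1)) = (-0.4643·30.942877)/(1 − 45.308382)
= -14.365504/-44.308382 = 0.324216

Final: 0.324216


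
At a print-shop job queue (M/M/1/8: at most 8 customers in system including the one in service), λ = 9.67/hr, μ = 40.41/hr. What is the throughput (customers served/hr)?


ρ = 0.2393; P_K = (1−ρ)ρ^8/(1−ρ^9) = 0.000008179
λ_eff = λ(1 − P_K) = 9.67·(1 − 0.000008179) = 9.67·0.999992 = 9.6699 /hr

Final: 9.6699 /hr


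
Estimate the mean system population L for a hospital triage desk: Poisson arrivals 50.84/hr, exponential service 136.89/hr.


ρ = λ/μ = 50.84/136.89 = 0.3714
L = ρ/(1−ρ) = 0.3714/(1 − 0.3714) = 0.3714/0.6286 = 0.5908

Final: 0.5908


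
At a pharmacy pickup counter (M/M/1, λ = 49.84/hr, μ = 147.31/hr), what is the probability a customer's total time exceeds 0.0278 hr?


W ~ Exponential(μ−λ) for M/M/1.
μ − λ = 147.31 − 49.84 = 97.4700
P(W > t) = e^{−(μ−λ)t} = e^{−2.7097} = 0.066559

Final: 0.066559


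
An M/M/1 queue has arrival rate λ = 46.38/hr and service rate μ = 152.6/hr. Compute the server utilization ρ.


ρ = λ/μ = 46.38/152.6 = 0.3039

Final: 0.3039


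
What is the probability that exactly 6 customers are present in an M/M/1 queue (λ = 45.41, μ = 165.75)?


ρ = 45.41/165.75 = 0.2740
P_n = (1−ρ)·ρ^n = (1 − 0.2740)·0.2740^6 = 0.7260·0.0004229 = 0.0003070

Final: 0.0003070


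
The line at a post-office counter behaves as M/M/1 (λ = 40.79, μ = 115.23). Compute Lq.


ρ = 40.79/115.23 = 0.3540
Lq = ρ²/(1−ρ) = 0.1253/0.6460 = 0.1940

Final: 0.1940


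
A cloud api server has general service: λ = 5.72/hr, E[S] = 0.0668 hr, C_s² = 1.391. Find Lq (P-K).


ρ = λ·E[S] = 5.72·0.0668 = 0.3821
Lq = ρ²(1+C_s²)/(2(1−ρ)) = 0.1460·(1+1.391)/(2·0.6179)
= 0.1460·2.3910/1.2358 = 0.28247

Final: 0.28247


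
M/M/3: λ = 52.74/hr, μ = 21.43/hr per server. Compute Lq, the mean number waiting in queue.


a = λ/μ = 2.4610; ρ = a/3 = 0.8203
P₀ = 0.049219
Lq = P₀·a^c·ρ / (c!·(1−ρ)²) = 0.049219·14.90575·0.8203/(6·0.03228)
= 3.10779

Final: 3.10779


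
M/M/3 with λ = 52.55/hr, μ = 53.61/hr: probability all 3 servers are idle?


a = λ/μ = 52.55/53.61 = 0.9802; ρ = a/c = 0.3267
Σ_{k=0}^{2} a^k/k! (terms k=0..2) = 1.00000 + 0.98023 + 0.48042 = 2.46065
Tail: a^3/(3!(1−ρ)) = 0.94185/(6·0.6733) = 0.23316
P₀ = 1/(2.46065 + 0.23316) = 1/2.69381 = 0.371222

Final: 0.371222


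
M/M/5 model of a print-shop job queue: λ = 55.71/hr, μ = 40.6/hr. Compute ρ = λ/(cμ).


ρ = λ/(cμ) = 55.71/(5·40.6) = 55.71/203.00 = 0.2744

Final: 0.2744


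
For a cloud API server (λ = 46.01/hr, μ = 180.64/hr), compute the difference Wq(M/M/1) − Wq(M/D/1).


ρ = 46.01/180.64 = 0.2547
Wq(M/M/1) = ρ/(μ−λ) = 0.2547/134.63 = 0.001892 hr
Wq(M/D/1) = ρ/(2(μ−λ)) = 0.0009459 hr
Savings = 0.001892 − 0.0009459 = 0.0009459 hr

Final: 0.0009459 hr


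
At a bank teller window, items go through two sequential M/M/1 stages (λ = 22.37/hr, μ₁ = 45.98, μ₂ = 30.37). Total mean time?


Each node sees arrival rate λ = 22.37/hr (tandem ⇒ throughput preserved).
W₁ = 1/(μ₁−λ) = 1/(45.98−22.37) = 0.04235 hr
W₂ = 1/(μ₂−λ) = 1/(30.37−22.37) = 0.12500 hr
W_total = W₁ + W₂ = 0.04235 + 0.12500 = 0.16735 hr

Final: 0.16735 hr


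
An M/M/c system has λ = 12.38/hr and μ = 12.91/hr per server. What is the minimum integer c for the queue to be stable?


Stability requires cμ > λ ⇔ c > λ/μ.
λ/μ = 12.38/12.91 = 0.9589
Minimum integer c = ⌊0.9589⌋ + 1 = 1
Check: 1·12.91 = 12.91 > 12.38, while 0·12.91 = 0.00 ≤ 12.38

Final: 1 servers


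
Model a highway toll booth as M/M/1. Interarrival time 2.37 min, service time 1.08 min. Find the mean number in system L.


λ = 60/2.37 = 25.3165 /hr
μ = 60/1.08 = 55.5556 /hr
ρ = λ/μ = 25.3165/55.5556 = 0.4557
L = ρ/(1−ρ) = 0.4557/0.5443 = 0.8372

Final: 0.8372


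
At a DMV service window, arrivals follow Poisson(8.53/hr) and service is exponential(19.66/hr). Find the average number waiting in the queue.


ρ = 8.53/19.66 = 0.4339
Lq = ρ²/(1−ρ) = 0.1882/0.5661 = 0.3325

Final: 0.3325


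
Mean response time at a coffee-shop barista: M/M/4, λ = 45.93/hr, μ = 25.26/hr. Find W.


a = 1.8183; ρ = 0.4546; P₀ = 0.158520
Lq = P₀·a^c·ρ/(c!(1−ρ)²) = 0.11032
Wq = Lq/λ = 0.11032/45.93 = 0.002402 hr
W = Wq + 1/μ = 0.002402 + 0.03959 = 0.04199 hr

Final: 0.04199 hr


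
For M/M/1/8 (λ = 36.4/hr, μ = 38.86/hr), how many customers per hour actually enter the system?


ρ = 0.9367; P_K = (1−ρ)ρ^8/(1−ρ^9) = 0.084329
λ_eff = λ(1 − P_K) = 36.4·(1 − 0.084329) = 36.4·0.915671 = 33.3304 /hr

Final: 33.3304 /hr


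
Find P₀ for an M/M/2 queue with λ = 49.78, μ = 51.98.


a = λ/μ = 49.78/51.98 = 0.9577; ρ = a/c = 0.4788
Σ_{k=0}^{1} a^k/k! (terms k=0..1) = 1.00000 + 0.95768 = 1.95768
Tail: a^2/(2!(1−ρ)) = 0.91714/(2·0.5212) = 0.87990
P₀ = 1/(1.95768 + 0.87990) = 1/2.83758 = 0.352413

Final: 0.352413


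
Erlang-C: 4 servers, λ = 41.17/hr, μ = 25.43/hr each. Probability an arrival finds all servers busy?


a = λ/μ = 1.6190; ρ = a/4 = 0.4047
P₀ = 0.195407 (from M/M/c formula)
C(c,a) = [a^c/(c!(1−ρ))]·P₀ = [6.86970/(24·0.5953)]·0.195407
= 0.48086·0.195407 = 0.093963

Final: 0.093963
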